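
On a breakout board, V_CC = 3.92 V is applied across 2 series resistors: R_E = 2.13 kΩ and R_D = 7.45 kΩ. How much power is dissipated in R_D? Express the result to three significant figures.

The common current is I = 3.92/9.580 = 0.4092 mA.
P = I²R = 0.1674 × 7.45 = 1.247 mW.

P ≈ 1.25 mW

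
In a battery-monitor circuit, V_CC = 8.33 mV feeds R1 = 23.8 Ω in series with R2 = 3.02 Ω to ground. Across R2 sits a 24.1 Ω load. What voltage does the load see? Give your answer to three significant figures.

V_out ≈ 0.844 mV

First combine the lower leg with the load: R2 ‖ R_L = 2.684 Ω.
Then V_out = V_CC · R2'/(R1 + R2') = 8.33 × 2.684/26.48 = 0.8441 mV.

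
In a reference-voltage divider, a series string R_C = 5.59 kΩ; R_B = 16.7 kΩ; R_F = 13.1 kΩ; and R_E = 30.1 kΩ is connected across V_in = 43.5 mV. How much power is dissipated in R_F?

P ≈ 5.78 nW

ΣR = 65.49 kΩ → I = 43.5/65.49 = 0.6642 µA.
P = I²R = 0.4412 × 13.1 = 5.780 nW.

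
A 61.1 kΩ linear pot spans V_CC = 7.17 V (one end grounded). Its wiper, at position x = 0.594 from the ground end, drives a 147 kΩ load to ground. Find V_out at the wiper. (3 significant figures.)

Lower segment x·R_p = 36.29 kΩ; upper segment (1−x)·R_p = 24.81 kΩ.
(x·R_p) ‖ R_L = 29.11 kΩ.
Then V_out = V_CC · 29.11/(24.81 + 29.11) = 3.871 V.

V_out ≈ 3.87 V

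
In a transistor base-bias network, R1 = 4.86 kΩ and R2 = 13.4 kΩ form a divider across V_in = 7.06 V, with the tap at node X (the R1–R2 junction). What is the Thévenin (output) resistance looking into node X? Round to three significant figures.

R_th ≈ 3.57 kΩ

With V_in suppressed (replaced by a short), R_th = R1 ‖ R2 = (4.860 × 13.4)/(4.860 + 13.4) = 3.566 kΩ.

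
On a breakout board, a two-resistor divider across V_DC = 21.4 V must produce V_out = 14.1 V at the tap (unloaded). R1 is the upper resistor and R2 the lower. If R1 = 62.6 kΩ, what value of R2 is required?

R2 ≈ 121 kΩ

Required fraction k = V_out/V_DC = 0.6589.
R2 = R1 · 0.6589/(1 − 0.6589) = 120.9 kΩ.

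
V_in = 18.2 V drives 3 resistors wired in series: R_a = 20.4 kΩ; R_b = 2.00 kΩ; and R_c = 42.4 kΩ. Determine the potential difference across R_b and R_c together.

V ≈ 12.5 V

ΣR = 20.4 + 2.00 + 42.4 = 64.80 kΩ.
R_{R_b..R_c} = 2.00 + 42.4 = 44.40 kΩ.
V = V_in · R/ΣR = 18.2 × 0.6852 = 12.47 V.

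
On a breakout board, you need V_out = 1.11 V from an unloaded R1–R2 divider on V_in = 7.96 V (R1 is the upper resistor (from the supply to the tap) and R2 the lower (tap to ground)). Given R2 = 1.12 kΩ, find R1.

The divider ratio is R2/(R1+R2) = 1.11/7.96 = 0.1394.
So R1 = R2 · (V_in/V_out − 1) = 1.12 × (7.96/1.11 − 1) = 1.12 × 6.171 = 6.912 kΩ.

R1 ≈ 6.91 kΩ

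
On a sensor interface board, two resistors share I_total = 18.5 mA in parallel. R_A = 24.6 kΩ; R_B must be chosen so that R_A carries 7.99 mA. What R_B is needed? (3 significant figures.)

R_B ≈ 18.7 kΩ

The fraction through R_A equals R_B/(R_A+R_B).
With f = 0.4319, R_B = R_A · f/(1−f) = 24.6 × 0.7602 = 18.70 kΩ.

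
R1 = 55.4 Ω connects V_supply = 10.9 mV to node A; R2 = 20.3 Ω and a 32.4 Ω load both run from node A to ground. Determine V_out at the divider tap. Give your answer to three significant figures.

R2 ‖ R_L = (20.3 × 32.4)/(20.3 + 32.4) = 12.48 Ω.
Now apply the divider: V_out = 10.9 × 0.1839 = 2.004 mV.

V_out ≈ 2.00 mV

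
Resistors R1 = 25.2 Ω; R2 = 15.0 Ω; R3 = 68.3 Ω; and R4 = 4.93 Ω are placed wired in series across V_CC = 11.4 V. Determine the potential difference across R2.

V ≈ 1.51 V

ΣR = 25.2 + 15.0 + 68.3 + 4.93 = 113.4 Ω.
V = V_CC · R/ΣR = 11.4 × 0.1322 = 1.508 V.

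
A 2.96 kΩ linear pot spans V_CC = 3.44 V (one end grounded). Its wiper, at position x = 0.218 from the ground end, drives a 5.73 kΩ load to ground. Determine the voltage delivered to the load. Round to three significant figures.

Split the track: R_lower = x·R_p = 0.6453 kΩ, R_upper = (1−x)·R_p = 2.315 kΩ.
R_L loads the lower segment: effective lower R = 0.5800 kΩ.
Loaded-divider output: V_out = 3.44 × 0.2004 = 0.6892 V.
(Unloaded: V_out = x·V_CC = 0.750 V.)

V_out ≈ 0.689 V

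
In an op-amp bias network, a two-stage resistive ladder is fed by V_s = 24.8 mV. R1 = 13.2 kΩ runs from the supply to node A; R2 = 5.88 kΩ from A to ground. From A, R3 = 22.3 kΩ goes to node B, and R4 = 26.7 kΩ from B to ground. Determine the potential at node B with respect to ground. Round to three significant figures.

V_B ≈ 3.85 mV

Node A sees R2 in parallel with the series input of stage 2, R3 + R4 = 49.00 kΩ.
R2 ‖ (R3+R4) = 5.250 kΩ.
So V_A = 24.8 × 0.2846 = 7.057 mV.
Then the unloaded second divider: V_B = V_A × R4/(R3+R4) = 7.057 × 0.5449 = 3.845 mV.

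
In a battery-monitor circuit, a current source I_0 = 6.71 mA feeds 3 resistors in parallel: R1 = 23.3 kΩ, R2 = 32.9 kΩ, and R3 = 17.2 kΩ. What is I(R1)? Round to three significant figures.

I ≈ 2.19 mA

Total conductance ΣG = 1/23.3 + 1/32.9 + 1/17.2 = 0.1315 (units of 1/kΩ).
By the current-divider rule, I = I_0 · G_k/ΣG = 6.71 × 0.3265 = 2.191 mA.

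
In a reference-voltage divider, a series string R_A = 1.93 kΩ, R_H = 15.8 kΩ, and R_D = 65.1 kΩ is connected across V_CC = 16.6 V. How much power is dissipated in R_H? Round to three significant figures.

P ≈ 0.635 mW

Series current I = V_CC/ΣR = 16.6/82.83 = 0.2004 mA.
V(R_H) = I·R = 3.166 V; P = V·I = 3.166 × 0.2004 = 0.6346 mW.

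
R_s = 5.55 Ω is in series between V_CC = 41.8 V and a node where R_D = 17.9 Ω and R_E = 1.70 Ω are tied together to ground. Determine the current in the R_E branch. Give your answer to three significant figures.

I ≈ 5.37 A

Equivalent of the parallel group: R_p = 1.553 Ω.
V_A = 41.8 × 1.553/7.103 = 9.137 V.
Branch current I = V_A/R_E = 9.137/1.70 = 5.375 A.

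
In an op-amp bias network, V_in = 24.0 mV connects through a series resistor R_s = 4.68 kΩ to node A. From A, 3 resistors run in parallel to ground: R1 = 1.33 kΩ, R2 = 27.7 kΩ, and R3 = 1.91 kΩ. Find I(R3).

Equivalent of the parallel group: R_p = 0.7625 kΩ.
V_A = 24.0 × 0.7625/5.442 = 3.362 mV.
I(R3) = V_A / R3 = 3.362/1.91 = 1.760 µA.

I ≈ 1.76 µA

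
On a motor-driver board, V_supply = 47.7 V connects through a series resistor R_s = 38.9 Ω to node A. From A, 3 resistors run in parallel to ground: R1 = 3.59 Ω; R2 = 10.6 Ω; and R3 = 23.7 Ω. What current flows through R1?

Equivalent of the parallel group: R_p = 2.409 Ω.
V_A = 47.7 × 2.409/41.31 = 2.782 V.
Branch current I = V_A/R1 = 2.782/3.59 = 0.7749 A.

I ≈ 0.775 A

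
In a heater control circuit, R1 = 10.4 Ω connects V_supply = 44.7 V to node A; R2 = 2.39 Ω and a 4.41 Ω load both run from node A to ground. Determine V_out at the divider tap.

V_out ≈ 5.80 V

R2 ‖ R_L = (2.39 × 4.41)/(2.39 + 4.41) = 1.550 Ω.
Then V_out = V_supply · R2'/(R1 + R2') = 44.7 × 1.550/11.95 = 5.798 V.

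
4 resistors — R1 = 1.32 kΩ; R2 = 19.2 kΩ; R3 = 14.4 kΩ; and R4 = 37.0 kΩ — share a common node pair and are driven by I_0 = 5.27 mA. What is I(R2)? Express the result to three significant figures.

I ≈ 0.303 mA

ΣG = 1/1.32 + 1/19.2 + 1/14.4 + 1/37.0 = 0.9061.
R2 takes the fraction G_k/ΣG = 0.05208/0.9061 = 0.05748, so I = 5.27 × 0.05748 = 0.3029 mA.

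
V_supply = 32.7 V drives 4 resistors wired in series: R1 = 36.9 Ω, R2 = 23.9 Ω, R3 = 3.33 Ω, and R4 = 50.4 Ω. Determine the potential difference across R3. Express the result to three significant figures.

ΣR = 36.9 + 23.9 + 3.33 + 50.4 = 114.5 Ω.
By the voltage-divider rule, V = 32.7 × 3.330/114.5 = 0.9508 V.

V ≈ 0.951 V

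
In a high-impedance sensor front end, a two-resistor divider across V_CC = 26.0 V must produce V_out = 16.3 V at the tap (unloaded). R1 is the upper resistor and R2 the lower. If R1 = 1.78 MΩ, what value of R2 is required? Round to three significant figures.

V_out/V_CC = R2/(R1+R2) = 0.6269.
So R2 = R1 · V_out/(V_CC − V_out) = 1.78 × 16.3/(26.0 − 16.3) = 1.78 × 1.680 = 2.991 MΩ.

R2 ≈ 2.99 MΩ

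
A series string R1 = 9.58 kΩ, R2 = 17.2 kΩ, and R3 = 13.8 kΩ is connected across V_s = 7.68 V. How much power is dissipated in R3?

P ≈ 0.494 mW

ΣR = 40.58 kΩ → I = 7.68/40.58 = 0.1893 mA.
P = I²R = 0.03582 × 13.8 = 0.4943 mW.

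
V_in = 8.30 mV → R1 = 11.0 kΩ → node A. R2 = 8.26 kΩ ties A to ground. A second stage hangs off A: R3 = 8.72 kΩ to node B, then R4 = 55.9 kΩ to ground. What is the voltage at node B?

V_B ≈ 2.87 mV

Looking into the second stage from A: R3 + R4 = 64.62 kΩ appears in parallel with R2.
Effective lower resistance at A: R2 ‖ 64.62 = 7.324 kΩ.
First divider: V_A = V_in · 7.324/(11.0 + 7.324) = 3.317 mV.
V_B = V_A × 0.8651 = 2.870 mV.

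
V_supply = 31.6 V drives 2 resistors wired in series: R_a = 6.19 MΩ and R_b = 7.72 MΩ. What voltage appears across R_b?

V ≈ 17.5 V

Total series resistance ΣR = 6.19 + 7.72 = 13.91 MΩ.
By the voltage-divider rule, V = 31.6 × 7.720/13.91 = 17.54 V.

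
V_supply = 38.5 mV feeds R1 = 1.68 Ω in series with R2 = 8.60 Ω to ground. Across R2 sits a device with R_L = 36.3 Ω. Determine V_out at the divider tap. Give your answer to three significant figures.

The load sits in parallel with R2, giving an effective lower resistance R2' = R2·R_L/(R2+R_L) = 6.953 Ω.
Then V_out = V_supply · R2'/(R1 + R2') = 38.5 × 6.953/8.633 = 31.01 mV.

V_out ≈ 31.0 mV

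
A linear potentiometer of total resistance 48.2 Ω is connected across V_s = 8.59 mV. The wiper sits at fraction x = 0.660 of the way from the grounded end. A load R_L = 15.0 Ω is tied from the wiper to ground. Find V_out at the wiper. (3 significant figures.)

V_out ≈ 3.29 mV

Lower segment x·R_p = 31.81 Ω; upper segment (1−x)·R_p = 16.39 Ω.
Lower segment in parallel with the load: 31.81 ‖ 15.0 = 10.19 Ω.
Loaded-divider output: V_out = 8.59 × 0.3835 = 3.294 mV.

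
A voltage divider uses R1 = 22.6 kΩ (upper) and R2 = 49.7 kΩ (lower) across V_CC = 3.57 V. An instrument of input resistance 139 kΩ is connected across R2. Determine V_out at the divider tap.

R2 ‖ R_L = (49.7 × 139)/(49.7 + 139) = 36.61 kΩ.
Now apply the divider: V_out = 3.57 × 0.6183 = 2.207 V.
(Unloaded it would be 2.45 V; the load pulls it down.)

V_out ≈ 2.21 V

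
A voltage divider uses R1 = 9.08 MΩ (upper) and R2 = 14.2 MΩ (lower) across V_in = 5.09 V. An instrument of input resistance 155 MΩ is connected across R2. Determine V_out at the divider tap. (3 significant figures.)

V_out ≈ 3.00 V

The load sits in parallel with R2, giving an effective lower resistance R2' = R2·R_L/(R2+R_L) = 13.01 MΩ.
Then V_out = V_in · R2'/(R1 + R2') = 5.09 × 13.01/22.09 = 2.998 V.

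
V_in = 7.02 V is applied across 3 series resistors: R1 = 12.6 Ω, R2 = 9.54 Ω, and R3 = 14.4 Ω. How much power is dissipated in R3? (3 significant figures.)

The common current is I = 7.02/36.54 = 0.1921 A.
P(R3) = I²·R3 = (0.1921)² × 14.4 = 0.5315 W.

P ≈ 0.531 W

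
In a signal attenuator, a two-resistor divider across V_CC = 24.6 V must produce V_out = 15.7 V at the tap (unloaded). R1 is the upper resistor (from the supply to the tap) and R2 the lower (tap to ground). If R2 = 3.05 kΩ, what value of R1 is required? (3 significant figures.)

R1 ≈ 1.73 kΩ

The divider ratio is R2/(R1+R2) = 15.7/24.6 = 0.6382.
So R1 = R2 · (V_CC/V_out − 1) = 3.05 × (24.6/15.7 − 1) = 3.05 × 0.5669 = 1.729 kΩ.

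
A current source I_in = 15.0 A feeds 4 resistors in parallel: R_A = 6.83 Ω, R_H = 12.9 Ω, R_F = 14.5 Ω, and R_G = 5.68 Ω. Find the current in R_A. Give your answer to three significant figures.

ΣG = 1/6.83 + 1/12.9 + 1/14.5 + 1/5.68 = 0.4690.
R_A takes the fraction G_k/ΣG = 0.1464/0.4690 = 0.3122, so I = 15.0 × 0.3122 = 4.683 A.

I ≈ 4.68 A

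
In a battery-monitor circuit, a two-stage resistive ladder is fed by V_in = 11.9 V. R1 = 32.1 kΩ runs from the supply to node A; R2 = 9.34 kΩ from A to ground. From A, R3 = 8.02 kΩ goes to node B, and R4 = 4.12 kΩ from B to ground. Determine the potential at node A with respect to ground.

Node A sees R2 in parallel with the series input of stage 2, R3 + R4 = 12.14 kΩ.
Effective lower resistance at A: R2 ‖ 12.14 = 5.279 kΩ.
V_A = 11.9 × 5.279/(32.1 + 5.279) = 1.681 V.

V_A ≈ 1.68 V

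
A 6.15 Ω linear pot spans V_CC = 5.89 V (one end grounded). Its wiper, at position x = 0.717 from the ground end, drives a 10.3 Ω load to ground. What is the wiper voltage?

V_out ≈ 3.77 V

The pot divides into 1.740 Ω above the wiper and 4.410 Ω below.
Lower segment in parallel with the load: 4.410 ‖ 10.3 = 3.088 Ω.
Then V_out = V_CC · 3.088/(1.740 + 3.088) = 3.767 V.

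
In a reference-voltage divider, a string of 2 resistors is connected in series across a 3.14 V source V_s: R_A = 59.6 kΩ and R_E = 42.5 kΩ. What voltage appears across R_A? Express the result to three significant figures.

Series total: ΣR = 59.6 + 42.5 = 102.1 kΩ.
Voltage divider: V = V_s · (59.60 / 102.1) = 3.14 × 0.5837 = 1.833 V.

V ≈ 1.83 V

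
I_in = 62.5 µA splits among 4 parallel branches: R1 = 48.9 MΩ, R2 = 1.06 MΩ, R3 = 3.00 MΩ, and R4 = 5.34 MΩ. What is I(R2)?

I ≈ 39.7 µA

ΣG = 1/48.9 + 1/1.06 + 1/3.00 + 1/5.34 = 1.484.
R2 takes the fraction G_k/ΣG = 0.9434/1.484 = 0.6355, so I = 62.5 × 0.6355 = 39.72 µA.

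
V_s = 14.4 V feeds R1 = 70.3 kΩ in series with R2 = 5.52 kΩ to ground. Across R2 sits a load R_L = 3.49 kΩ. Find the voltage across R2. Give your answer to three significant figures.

R2 ‖ R_L = (5.52 × 3.49)/(5.52 + 3.49) = 2.138 kΩ.
Now apply the divider: V_out = 14.4 × 0.02952 = 0.4250 V.
(Unloaded it would be 1.05 V; the load pulls it down.)

V_out ≈ 0.425 V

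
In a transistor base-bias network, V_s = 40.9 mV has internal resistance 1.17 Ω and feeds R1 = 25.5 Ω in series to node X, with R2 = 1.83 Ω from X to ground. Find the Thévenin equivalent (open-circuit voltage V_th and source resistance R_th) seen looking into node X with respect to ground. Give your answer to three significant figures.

R1' = 1.17 + 25.5 = 26.67 Ω (source resistance + R1).
With X open, the divider is unloaded: V_th = 40.9 × 1.83/28.50 = 2.626 mV.
With V_s suppressed (replaced by a short), R_th = R1' ‖ R2 = (26.67 × 1.83)/(26.67 + 1.83) = 1.712 Ω.

V_th ≈ 2.63 mV, R_th ≈ 1.71 Ω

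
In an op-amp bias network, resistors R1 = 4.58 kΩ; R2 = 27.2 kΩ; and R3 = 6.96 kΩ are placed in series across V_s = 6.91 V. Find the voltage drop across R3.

Series total: ΣR = 4.58 + 27.2 + 6.96 = 38.74 kΩ.
Voltage divider: V = V_s · (6.960 / 38.74) = 6.91 × 0.1797 = 1.241 V.

V ≈ 1.24 V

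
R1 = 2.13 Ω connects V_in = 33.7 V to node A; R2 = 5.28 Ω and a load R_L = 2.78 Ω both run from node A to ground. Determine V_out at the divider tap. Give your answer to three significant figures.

R2 ‖ R_L = (5.28 × 2.78)/(5.28 + 2.78) = 1.821 Ω.
Voltage divider with the loaded lower leg: V_out = 33.7 × 1.821/(2.13 + 1.821) = 33.7 × 0.4609 = 15.53 V.

V_out ≈ 15.5 V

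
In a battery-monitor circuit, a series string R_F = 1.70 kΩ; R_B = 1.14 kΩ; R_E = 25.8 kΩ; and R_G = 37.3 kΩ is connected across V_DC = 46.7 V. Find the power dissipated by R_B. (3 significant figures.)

P ≈ 0.572 mW

Series current I = V_DC/ΣR = 46.7/65.94 = 0.7082 mA.
V(R_B) = I·R = 0.8074 V; P = V·I = 0.8074 × 0.7082 = 0.5718 mW.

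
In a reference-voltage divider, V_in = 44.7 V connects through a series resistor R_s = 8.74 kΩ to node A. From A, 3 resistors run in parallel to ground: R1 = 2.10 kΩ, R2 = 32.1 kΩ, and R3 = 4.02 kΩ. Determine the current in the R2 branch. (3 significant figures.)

Equivalent of the parallel group: R_p = 1.323 kΩ.
V_A = 44.7 × 1.323/10.06 = 5.875 V.
Branch current I = V_A/R2 = 5.875/32.1 = 0.1830 mA.

I ≈ 0.183 mA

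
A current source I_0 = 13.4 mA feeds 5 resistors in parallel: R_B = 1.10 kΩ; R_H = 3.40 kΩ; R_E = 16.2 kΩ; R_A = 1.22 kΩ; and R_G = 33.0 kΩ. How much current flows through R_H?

I ≈ 1.86 mA

Conductances: ΣG = 1/1.10 + 1/3.40 + 1/16.2 + 1/1.22 + 1/33.0 = 2.115 (1/kΩ).
Current divider: I(R_H) = I_0 · G_k/ΣG = 13.4 × (0.2941/2.115) = 13.4 × 0.1391 = 1.864 mA.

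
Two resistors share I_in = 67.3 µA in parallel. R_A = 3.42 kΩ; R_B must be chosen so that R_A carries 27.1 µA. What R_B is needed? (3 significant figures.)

Two-branch current divider: I_A = I_in · R_B/(R_A + R_B).
With f = 0.4027, R_B = R_A · f/(1−f) = 3.42 × 0.6741 = 2.306 kΩ.

R_B ≈ 2.31 kΩ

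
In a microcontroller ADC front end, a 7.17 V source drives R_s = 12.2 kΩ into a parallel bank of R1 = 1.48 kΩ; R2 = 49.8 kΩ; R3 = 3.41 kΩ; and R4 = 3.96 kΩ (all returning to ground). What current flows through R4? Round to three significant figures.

I ≈ 0.112 mA

Combine the parallel branches: R_p = (1/1.48 + 1/49.8 + 1/3.41 + 1/3.96)⁻¹ = 0.8055 kΩ.
Node voltage V_A = V_s · R_p/(R_s + R_p) = 7.17 × 0.06193 = 0.4441 V.
Branch current I = V_A/R4 = 0.4441/3.96 = 0.1121 mA.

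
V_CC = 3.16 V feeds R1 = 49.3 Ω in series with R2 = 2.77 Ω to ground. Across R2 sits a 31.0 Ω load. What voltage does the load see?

The load sits in parallel with R2, giving an effective lower resistance R2' = R2·R_L/(R2+R_L) = 2.543 Ω.
Now apply the divider: V_out = 3.16 × 0.04905 = 0.1550 V.
(Unloaded it would be 0.168 V; the load pulls it down.)

V_out ≈ 0.155 V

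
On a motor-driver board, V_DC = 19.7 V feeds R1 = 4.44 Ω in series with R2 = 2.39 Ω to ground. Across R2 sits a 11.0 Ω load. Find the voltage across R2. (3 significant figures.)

V_out ≈ 6.04 V

The load sits in parallel with R2, giving an effective lower resistance R2' = R2·R_L/(R2+R_L) = 1.963 Ω.
Then V_out = V_DC · R2'/(R1 + R2') = 19.7 × 1.963/6.403 = 6.040 V.
(Unloaded it would be 6.89 V; the load pulls it down.)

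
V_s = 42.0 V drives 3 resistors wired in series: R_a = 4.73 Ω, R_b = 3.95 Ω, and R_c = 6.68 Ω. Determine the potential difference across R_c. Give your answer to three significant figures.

V ≈ 18.3 V

ΣR = 4.73 + 3.95 + 6.68 = 15.36 Ω.
By the voltage-divider rule, V = 42.0 × 6.680/15.36 = 18.27 V.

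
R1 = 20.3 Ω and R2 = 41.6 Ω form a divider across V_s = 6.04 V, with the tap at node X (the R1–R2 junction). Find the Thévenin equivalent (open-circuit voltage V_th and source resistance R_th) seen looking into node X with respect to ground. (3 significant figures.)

V_th ≈ 4.06 V, R_th ≈ 13.6 Ω

V_th is the unloaded tap voltage: V_s · R2/(R1+R2) = 6.04 × 0.6721 = 4.059 V.
Looking into X with the source shorted: R_th = R1·R2/(R1+R2) = 20.30 × 41.6/61.90 = 13.64 Ω.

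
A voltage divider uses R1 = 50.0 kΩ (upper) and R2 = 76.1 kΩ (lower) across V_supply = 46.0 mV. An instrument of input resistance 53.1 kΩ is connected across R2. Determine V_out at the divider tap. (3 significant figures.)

V_out ≈ 17.7 mV

R2 ‖ R_L = (76.1 × 53.1)/(76.1 + 53.1) = 31.28 kΩ.
Now apply the divider: V_out = 46.0 × 0.3848 = 17.70 mV.
(Unloaded it would be 27.8 mV; the load pulls it down.)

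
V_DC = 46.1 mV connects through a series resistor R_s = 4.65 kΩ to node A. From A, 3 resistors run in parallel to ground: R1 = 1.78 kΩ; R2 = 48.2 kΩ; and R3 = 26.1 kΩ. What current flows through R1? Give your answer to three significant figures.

Combine the parallel branches: R_p = (1/1.78 + 1/48.2 + 1/26.1)⁻¹ = 1.611 kΩ.
V_A = 46.1 × 1.611/6.261 = 11.86 mV.
Branch current I = V_A/R1 = 11.86/1.78 = 6.663 µA.

I ≈ 6.66 µA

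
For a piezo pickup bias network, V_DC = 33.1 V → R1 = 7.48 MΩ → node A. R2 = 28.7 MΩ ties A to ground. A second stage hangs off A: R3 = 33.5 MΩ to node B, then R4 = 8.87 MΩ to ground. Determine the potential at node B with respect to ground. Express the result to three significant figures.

V_B ≈ 4.82 V

Node A sees R2 in parallel with the series input of stage 2, R3 + R4 = 42.37 MΩ.
R2 ‖ (R3+R4) = 17.11 MΩ.
So V_A = 33.1 × 0.6958 = 23.03 V.
Stage 2 is unloaded, so V_B = V_A · R4/(R3+R4) = 23.03 × 8.87/42.37 = 4.822 V.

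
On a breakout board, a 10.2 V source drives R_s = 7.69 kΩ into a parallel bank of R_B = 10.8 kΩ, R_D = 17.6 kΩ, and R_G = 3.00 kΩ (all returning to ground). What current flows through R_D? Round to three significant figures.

Equivalent of the parallel group: R_p = 2.071 kΩ.
Node voltage V_A = V_DC · R_p/(R_s + R_p) = 10.2 × 0.2122 = 2.165 V.
I(R_D) = V_A / R_D = 2.165/17.6 = 0.1230 mA.

I ≈ 0.123 mA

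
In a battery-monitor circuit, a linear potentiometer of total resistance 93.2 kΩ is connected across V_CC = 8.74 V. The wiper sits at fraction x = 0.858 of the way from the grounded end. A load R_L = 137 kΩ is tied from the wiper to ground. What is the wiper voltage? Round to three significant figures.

V_out ≈ 6.92 V

The pot divides into 13.23 kΩ above the wiper and 79.97 kΩ below.
R_L loads the lower segment: effective lower R = 50.49 kΩ.
V_out = 8.74 × 50.49/(13.23 + 50.49) = 6.925 V.
(Unloaded: V_out = x·V_CC = 7.50 V.)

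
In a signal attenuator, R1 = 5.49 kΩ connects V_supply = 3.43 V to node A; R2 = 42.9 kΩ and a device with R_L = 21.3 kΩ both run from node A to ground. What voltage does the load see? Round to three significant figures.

The load sits in parallel with R2, giving an effective lower resistance R2' = R2·R_L/(R2+R_L) = 14.23 kΩ.
Then V_out = V_supply · R2'/(R1 + R2') = 3.43 × 14.23/19.72 = 2.475 V.

V_out ≈ 2.48 V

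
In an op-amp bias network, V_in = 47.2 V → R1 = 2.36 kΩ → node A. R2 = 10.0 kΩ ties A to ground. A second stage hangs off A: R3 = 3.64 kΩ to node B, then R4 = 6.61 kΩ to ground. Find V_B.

V_B ≈ 20.8 V

The second stage (R3 + R4 = 10.25 kΩ) loads node A in parallel with R2.
Effective lower resistance at A: R2 ‖ 10.25 = 5.062 kΩ.
First divider: V_A = V_in · 5.062/(2.36 + 5.062) = 32.19 V.
Then the unloaded second divider: V_B = V_A × R4/(R3+R4) = 32.19 × 0.6449 = 20.76 V.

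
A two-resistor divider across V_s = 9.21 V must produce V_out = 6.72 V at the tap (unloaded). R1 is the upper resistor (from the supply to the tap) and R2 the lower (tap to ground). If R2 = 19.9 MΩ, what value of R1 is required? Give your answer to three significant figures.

V_out/V_s = R2/(R1+R2) = 0.7296.
Rearranging, R1 = R2·(1−k)/k = 19.9 × 0.3705 = 7.374 MΩ.

R1 ≈ 7.37 MΩ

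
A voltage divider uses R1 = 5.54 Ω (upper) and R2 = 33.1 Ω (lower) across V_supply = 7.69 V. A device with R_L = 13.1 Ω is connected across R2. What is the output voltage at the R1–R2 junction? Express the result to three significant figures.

V_out ≈ 4.84 V

R2 ‖ R_L = (33.1 × 13.1)/(33.1 + 13.1) = 9.385 Ω.
Voltage divider with the loaded lower leg: V_out = 7.69 × 9.385/(5.54 + 9.385) = 7.69 × 0.6288 = 4.836 V.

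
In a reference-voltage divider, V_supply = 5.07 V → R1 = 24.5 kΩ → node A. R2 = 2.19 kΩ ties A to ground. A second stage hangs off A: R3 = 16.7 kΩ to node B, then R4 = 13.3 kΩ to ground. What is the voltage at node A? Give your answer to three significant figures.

The second stage (R3 + R4 = 30.00 kΩ) loads node A in parallel with R2.
R2 ‖ (R3+R4) = 2.041 kΩ.
First divider: V_A = V_supply · 2.041/(24.5 + 2.041) = 0.3899 V.

V_A ≈ 0.390 V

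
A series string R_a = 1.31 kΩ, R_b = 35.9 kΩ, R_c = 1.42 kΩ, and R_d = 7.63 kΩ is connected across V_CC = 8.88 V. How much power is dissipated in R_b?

The common current is I = 8.88/46.26 = 0.1920 mA.
V(R_b) = I·R = 6.891 V; P = V·I = 6.891 × 0.1920 = 1.323 mW.

P ≈ 1.32 mW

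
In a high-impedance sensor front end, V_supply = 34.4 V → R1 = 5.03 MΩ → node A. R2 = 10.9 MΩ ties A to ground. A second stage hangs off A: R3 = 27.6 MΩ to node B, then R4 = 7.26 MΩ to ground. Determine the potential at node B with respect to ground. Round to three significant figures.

V_B ≈ 4.46 V

Looking into the second stage from A: R3 + R4 = 34.86 MΩ appears in parallel with R2.
Effective lower resistance at A: R2 ‖ 34.86 = 8.304 MΩ.
V_A = 34.4 × 8.304/(5.03 + 8.304) = 21.42 V.
Then the unloaded second divider: V_B = V_A × R4/(R3+R4) = 21.42 × 0.2083 = 4.462 V.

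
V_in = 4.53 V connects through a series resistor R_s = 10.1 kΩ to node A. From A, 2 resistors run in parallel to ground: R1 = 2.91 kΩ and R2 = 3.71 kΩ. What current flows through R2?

Parallel bank: R_p = 1/(1/2.91 + 1/3.71) = 1.631 kΩ.
V_A by voltage divider: V_A = 4.53 × 1.631/(10.1 + 1.631) = 0.6298 V.
I(R2) = V_A / R2 = 0.6298/3.71 = 0.1697 mA.

I ≈ 0.170 mA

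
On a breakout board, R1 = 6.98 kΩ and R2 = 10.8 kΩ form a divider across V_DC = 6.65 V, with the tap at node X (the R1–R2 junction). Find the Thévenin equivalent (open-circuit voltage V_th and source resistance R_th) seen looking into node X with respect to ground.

V_th ≈ 4.04 V, R_th ≈ 4.24 kΩ

V_th is the unloaded tap voltage: V_DC · R2/(R1+R2) = 6.65 × 0.6074 = 4.039 V.
Zeroing V_DC shorts the top of R1 to ground, so R_th = R1 ‖ R2 = 4.240 kΩ.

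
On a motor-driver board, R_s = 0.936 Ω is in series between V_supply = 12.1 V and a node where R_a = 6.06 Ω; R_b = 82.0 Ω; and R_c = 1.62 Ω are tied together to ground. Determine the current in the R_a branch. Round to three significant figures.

I ≈ 1.15 A

Parallel bank: R_p = 1/(1/6.06 + 1/82.0 + 1/1.62) = 1.259 Ω.
Node voltage V_A = V_supply · R_p/(R_s + R_p) = 12.1 × 0.5735 = 6.939 V.
I(R_a) = V_A / R_a = 6.939/6.06 = 1.145 A.
(Check via current divider: I_total = 5.513 A; share G_k/ΣG = 0.2077 → same result.)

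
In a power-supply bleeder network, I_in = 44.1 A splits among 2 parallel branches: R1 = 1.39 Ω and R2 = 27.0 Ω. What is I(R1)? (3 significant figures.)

I ≈ 41.9 A

With just two branches, the current splits inversely with resistance.
I(R1) = 44.1 × 27.0/(1.39 + 27.0) = 44.1 × 0.9510 = 41.94 A.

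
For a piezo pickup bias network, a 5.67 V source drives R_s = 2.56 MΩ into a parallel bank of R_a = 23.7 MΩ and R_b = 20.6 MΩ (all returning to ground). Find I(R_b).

Combine the parallel branches: R_p = (1/23.7 + 1/20.6)⁻¹ = 11.02 MΩ.
Node voltage V_A = V_DC · R_p/(R_s + R_p) = 5.67 × 0.8115 = 4.601 V.
Branch current I = V_A/R_b = 4.601/20.6 = 0.2234 µA.
(Check via current divider: I_total = 0.4175 µA; share G_k/ΣG = 0.5350 → same result.)

I ≈ 0.223 µA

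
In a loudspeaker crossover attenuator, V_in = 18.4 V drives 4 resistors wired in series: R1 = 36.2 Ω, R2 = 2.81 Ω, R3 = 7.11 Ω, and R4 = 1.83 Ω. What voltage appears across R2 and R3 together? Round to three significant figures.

Total series resistance ΣR = 36.2 + 2.81 + 7.11 + 1.83 = 47.95 Ω.
R_{R2..R3} = 2.81 + 7.11 = 9.920 Ω.
By the voltage-divider rule, V = 18.4 × 9.920/47.95 = 3.807 V.

V ≈ 3.81 V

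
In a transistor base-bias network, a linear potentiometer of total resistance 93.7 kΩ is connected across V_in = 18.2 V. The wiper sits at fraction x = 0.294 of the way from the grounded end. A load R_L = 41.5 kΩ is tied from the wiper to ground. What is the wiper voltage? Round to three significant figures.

V_out ≈ 3.64 V

Lower segment x·R_p = 27.55 kΩ; upper segment (1−x)·R_p = 66.15 kΩ.
(x·R_p) ‖ R_L = 16.56 kΩ.
V_out = 18.2 × 16.56/(66.15 + 16.56) = 3.643 V.
(Unloaded: V_out = x·V_in = 5.35 V.)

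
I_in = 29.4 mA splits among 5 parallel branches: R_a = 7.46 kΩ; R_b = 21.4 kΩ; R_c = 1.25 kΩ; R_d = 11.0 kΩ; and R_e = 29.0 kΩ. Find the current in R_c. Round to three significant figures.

Conductances: ΣG = 1/7.46 + 1/21.4 + 1/1.25 + 1/11.0 + 1/29.0 = 1.106 (1/kΩ).
R_c takes the fraction G_k/ΣG = 0.8000/1.106 = 0.7232, so I = 29.4 × 0.7232 = 21.26 mA.

I ≈ 21.3 mA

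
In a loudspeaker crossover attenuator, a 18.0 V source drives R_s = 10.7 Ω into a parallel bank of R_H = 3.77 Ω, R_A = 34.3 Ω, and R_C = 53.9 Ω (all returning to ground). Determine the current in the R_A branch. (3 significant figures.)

I ≈ 0.121 A

Equivalent of the parallel group: R_p = 3.195 Ω.
V_A by voltage divider: V_A = 18.0 × 3.195/(10.7 + 3.195) = 4.139 V.
I(R_A) = V_A / R_A = 4.139/34.3 = 0.1207 A.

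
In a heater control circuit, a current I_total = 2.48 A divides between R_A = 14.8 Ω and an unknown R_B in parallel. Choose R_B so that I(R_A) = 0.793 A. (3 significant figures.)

R_B ≈ 6.96 Ω

Two-branch current divider: I_A = I_total · R_B/(R_A + R_B).
0.793/2.48 = R_B/(R_A + R_B) → R_B = R_A · (0.3198)/(1 − 0.3198) = 14.8 × 0.4701 = 6.957 Ω.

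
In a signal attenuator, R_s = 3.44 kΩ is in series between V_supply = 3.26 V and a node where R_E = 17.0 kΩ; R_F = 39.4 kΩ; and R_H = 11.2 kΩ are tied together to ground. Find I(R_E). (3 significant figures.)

Combine the parallel branches: R_p = (1/17.0 + 1/39.4 + 1/11.2)⁻¹ = 5.764 kΩ.
V_A by voltage divider: V_A = 3.26 × 5.764/(3.44 + 5.764) = 2.042 V.
Branch current I = V_A/R_E = 2.042/17.0 = 0.1201 mA.

I ≈ 0.120 mA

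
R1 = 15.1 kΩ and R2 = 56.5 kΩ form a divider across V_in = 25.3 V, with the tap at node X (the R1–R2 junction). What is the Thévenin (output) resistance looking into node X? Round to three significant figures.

R_th ≈ 11.9 kΩ

With V_in suppressed (replaced by a short), R_th = R1 ‖ R2 = (15.10 × 56.5)/(15.10 + 56.5) = 11.92 kΩ.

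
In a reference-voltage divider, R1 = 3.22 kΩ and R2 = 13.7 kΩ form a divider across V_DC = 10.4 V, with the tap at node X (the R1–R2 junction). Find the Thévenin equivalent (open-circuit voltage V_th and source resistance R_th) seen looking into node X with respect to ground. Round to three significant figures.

V_th ≈ 8.42 V, R_th ≈ 2.61 kΩ

With X open, the divider is unloaded: V_th = 10.4 × 13.7/16.92 = 8.421 V.
Looking into X with the source shorted: R_th = R1·R2/(R1+R2) = 3.220 × 13.7/16.92 = 2.607 kΩ.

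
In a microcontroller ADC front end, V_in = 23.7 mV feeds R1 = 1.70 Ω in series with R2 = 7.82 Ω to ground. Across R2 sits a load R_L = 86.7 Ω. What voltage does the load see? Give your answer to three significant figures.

First combine the lower leg with the load: R2 ‖ R_L = 7.173 Ω.
Then V_out = V_in · R2'/(R1 + R2') = 23.7 × 7.173/8.873 = 19.16 mV.
(Unloaded it would be 19.5 mV; the load pulls it down.)

V_out ≈ 19.2 mV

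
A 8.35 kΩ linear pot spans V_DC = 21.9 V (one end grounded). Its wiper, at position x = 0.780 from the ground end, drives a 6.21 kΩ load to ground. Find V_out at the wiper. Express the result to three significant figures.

Lower segment x·R_p = 6.513 kΩ; upper segment (1−x)·R_p = 1.837 kΩ.
Lower segment in parallel with the load: 6.513 ‖ 6.21 = 3.179 kΩ.
Then V_out = V_DC · 3.179/(1.837 + 3.179) = 13.88 V.
(Unloaded: V_out = x·V_DC = 17.1 V.)

V_out ≈ 13.9 V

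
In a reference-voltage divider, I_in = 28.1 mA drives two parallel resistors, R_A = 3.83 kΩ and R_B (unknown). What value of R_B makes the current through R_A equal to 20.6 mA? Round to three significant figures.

The fraction through R_A equals R_B/(R_A+R_B).
With f = 0.7331, R_B = R_A · f/(1−f) = 3.83 × 2.747 = 10.52 kΩ.

R_B ≈ 10.5 kΩ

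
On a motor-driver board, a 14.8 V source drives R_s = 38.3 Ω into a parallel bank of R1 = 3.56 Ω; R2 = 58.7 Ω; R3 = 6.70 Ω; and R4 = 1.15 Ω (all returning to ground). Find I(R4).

Parallel bank: R_p = 1/(1/3.56 + 1/58.7 + 1/6.70 + 1/1.15) = 0.7594 Ω.
Node voltage V_A = V_s · R_p/(R_s + R_p) = 14.8 × 0.01944 = 0.2878 V.
Branch current I = V_A/R4 = 0.2878/1.15 = 0.2502 A.

I ≈ 0.250 A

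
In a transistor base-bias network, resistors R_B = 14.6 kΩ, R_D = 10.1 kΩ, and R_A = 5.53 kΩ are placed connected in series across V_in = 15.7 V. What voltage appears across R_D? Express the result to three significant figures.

V ≈ 5.25 V

ΣR = 14.6 + 10.1 + 5.53 = 30.23 kΩ.
V = V_in · R/ΣR = 15.7 × 0.3341 = 5.245 V.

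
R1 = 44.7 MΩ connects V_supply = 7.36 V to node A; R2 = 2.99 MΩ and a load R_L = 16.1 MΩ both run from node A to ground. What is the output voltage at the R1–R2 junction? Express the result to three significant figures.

The load sits in parallel with R2, giving an effective lower resistance R2' = R2·R_L/(R2+R_L) = 2.522 MΩ.
Then V_out = V_supply · R2'/(R1 + R2') = 7.36 × 2.522/47.22 = 0.3930 V.

V_out ≈ 0.393 V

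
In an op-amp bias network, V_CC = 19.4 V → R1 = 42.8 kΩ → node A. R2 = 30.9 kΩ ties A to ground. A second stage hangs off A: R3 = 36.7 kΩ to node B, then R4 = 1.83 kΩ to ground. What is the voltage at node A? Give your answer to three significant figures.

V_A ≈ 5.55 V

Node A sees R2 in parallel with the series input of stage 2, R3 + R4 = 38.53 kΩ.
Effective lower resistance at A: R2 ‖ 38.53 = 17.15 kΩ.
V_A = 19.4 × 17.15/(42.8 + 17.15) = 5.549 V.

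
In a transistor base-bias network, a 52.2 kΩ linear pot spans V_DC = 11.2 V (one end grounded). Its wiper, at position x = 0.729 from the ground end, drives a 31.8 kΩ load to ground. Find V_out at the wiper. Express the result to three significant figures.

The pot divides into 14.15 kΩ above the wiper and 38.05 kΩ below.
(x·R_p) ‖ R_L = 17.32 kΩ.
Loaded-divider output: V_out = 11.2 × 0.5505 = 6.165 V.

V_out ≈ 6.17 V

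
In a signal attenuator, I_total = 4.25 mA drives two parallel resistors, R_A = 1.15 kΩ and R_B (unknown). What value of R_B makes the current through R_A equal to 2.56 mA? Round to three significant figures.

R_B ≈ 1.74 kΩ

Two-branch current divider: I_A = I_total · R_B/(R_A + R_B).
With f = 0.6024, R_B = R_A · f/(1−f) = 1.15 × 1.515 = 1.742 kΩ.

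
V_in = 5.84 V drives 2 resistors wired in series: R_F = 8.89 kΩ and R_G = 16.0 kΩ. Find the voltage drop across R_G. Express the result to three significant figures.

Series total: ΣR = 8.89 + 16.0 = 24.89 kΩ.
V = V_in · R/ΣR = 5.84 × 0.6428 = 3.754 V.

V ≈ 3.75 V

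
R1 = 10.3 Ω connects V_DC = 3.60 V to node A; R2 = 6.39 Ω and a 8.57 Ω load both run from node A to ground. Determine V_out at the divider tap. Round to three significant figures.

First combine the lower leg with the load: R2 ‖ R_L = 3.661 Ω.
Voltage divider with the loaded lower leg: V_out = 3.60 × 3.661/(10.3 + 3.661) = 3.60 × 0.2622 = 0.9440 V.
(Unloaded it would be 1.38 V; the load pulls it down.)

V_out ≈ 0.944 V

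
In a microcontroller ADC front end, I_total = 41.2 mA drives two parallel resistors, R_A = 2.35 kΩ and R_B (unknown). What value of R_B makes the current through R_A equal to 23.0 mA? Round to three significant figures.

R_B ≈ 2.97 kΩ

Two-branch current divider: I_A = I_total · R_B/(R_A + R_B).
23.0/41.2 = R_B/(R_A + R_B) → R_B = R_A · (0.5583)/(1 − 0.5583) = 2.35 × 1.264 = 2.970 kΩ.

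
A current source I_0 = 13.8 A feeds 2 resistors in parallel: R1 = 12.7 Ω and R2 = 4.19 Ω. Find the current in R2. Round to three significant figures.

With just two branches, the current splits inversely with resistance.
So I = 13.8 × 12.7/16.89 = 10.38 A.

I ≈ 10.4 A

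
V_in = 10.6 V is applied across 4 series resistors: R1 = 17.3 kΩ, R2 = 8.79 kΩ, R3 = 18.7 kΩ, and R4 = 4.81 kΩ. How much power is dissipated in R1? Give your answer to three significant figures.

P ≈ 0.790 mW

The common current is I = 10.6/49.60 = 0.2137 mA.
V(R1) = I·R = 3.697 V; P = V·I = 3.697 × 0.2137 = 0.7901 mW.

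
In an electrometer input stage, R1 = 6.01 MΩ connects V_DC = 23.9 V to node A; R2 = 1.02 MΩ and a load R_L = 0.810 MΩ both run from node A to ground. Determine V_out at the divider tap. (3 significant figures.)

R2 ‖ R_L = (1.02 × 0.810)/(1.02 + 0.810) = 0.4515 MΩ.
Then V_out = V_DC · R2'/(R1 + R2') = 23.9 × 0.4515/6.461 = 1.670 V.
(Unloaded it would be 3.47 V; the load pulls it down.)

V_out ≈ 1.67 V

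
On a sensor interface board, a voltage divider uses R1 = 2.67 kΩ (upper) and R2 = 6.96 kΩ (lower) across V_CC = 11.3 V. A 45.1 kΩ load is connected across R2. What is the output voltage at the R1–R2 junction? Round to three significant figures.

V_out ≈ 7.83 V

The load sits in parallel with R2, giving an effective lower resistance R2' = R2·R_L/(R2+R_L) = 6.030 kΩ.
Then V_out = V_CC · R2'/(R1 + R2') = 11.3 × 6.030/8.700 = 7.832 V.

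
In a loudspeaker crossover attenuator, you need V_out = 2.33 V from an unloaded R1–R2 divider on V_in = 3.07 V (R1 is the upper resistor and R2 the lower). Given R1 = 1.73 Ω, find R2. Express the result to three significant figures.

Required fraction k = V_out/V_in = 0.7590.
Rearranging, R2 = R1·k/(1−k) = 1.73 × 3.149 = 5.447 Ω.

R2 ≈ 5.45 Ω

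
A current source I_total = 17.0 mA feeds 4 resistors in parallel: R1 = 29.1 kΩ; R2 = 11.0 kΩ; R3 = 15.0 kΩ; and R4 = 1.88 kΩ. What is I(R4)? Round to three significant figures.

I ≈ 12.5 mA

Total conductance ΣG = 1/29.1 + 1/11.0 + 1/15.0 + 1/1.88 = 0.7239 (units of 1/kΩ).
R4 takes the fraction G_k/ΣG = 0.5319/0.7239 = 0.7348, so I = 17.0 × 0.7348 = 12.49 mA.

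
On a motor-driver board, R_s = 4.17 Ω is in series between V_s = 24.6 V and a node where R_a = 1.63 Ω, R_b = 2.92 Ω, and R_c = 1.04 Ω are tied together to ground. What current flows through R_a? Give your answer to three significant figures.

I ≈ 1.68 A

Combine the parallel branches: R_p = (1/1.63 + 1/2.92 + 1/1.04)⁻¹ = 0.5215 Ω.
V_A = 24.6 × 0.5215/4.692 = 2.735 V.
I(R_a) = V_A / R_a = 2.735/1.63 = 1.678 A.
(Check via current divider: I_total = 5.244 A; share G_k/ΣG = 0.3199 → same result.)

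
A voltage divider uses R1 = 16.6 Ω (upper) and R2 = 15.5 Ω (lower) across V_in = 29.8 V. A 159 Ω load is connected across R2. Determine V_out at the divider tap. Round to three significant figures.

V_out ≈ 13.7 V

First combine the lower leg with the load: R2 ‖ R_L = 14.12 Ω.
Now apply the divider: V_out = 29.8 × 0.4597 = 13.70 V.
(Unloaded it would be 14.4 V; the load pulls it down.)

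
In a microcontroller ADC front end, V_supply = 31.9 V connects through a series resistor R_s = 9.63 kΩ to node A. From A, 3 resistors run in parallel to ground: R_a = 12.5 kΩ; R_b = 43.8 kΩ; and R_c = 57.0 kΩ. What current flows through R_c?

Combine the parallel branches: R_p = (1/12.5 + 1/43.8 + 1/57.0)⁻¹ = 8.307 kΩ.
V_A = 31.9 × 8.307/17.94 = 14.77 V.
I(R_c) = V_A / R_c = 14.77/57.0 = 0.2592 mA.

I ≈ 0.259 mA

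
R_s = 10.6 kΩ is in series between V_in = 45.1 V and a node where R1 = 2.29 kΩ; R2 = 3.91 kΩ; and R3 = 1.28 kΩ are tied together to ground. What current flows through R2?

Parallel bank: R_p = 1/(1/2.29 + 1/3.91 + 1/1.28) = 0.6786 kΩ.
Node voltage V_A = V_in · R_p/(R_s + R_p) = 45.1 × 0.06016 = 2.713 V.
I(R2) = V_A / R2 = 2.713/3.91 = 0.6940 mA.

I ≈ 0.694 mA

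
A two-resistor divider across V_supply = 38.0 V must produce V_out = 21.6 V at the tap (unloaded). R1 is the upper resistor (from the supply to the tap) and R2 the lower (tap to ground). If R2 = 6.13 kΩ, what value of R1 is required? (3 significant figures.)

R1 ≈ 4.65 kΩ

The divider ratio is R2/(R1+R2) = 21.6/38.0 = 0.5684.
So R1 = R2 · (V_supply/V_out − 1) = 6.13 × (38.0/21.6 − 1) = 6.13 × 0.7593 = 4.654 kΩ.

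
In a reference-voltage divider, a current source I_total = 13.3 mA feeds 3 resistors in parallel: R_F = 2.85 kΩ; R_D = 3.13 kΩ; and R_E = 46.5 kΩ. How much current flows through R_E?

Conductances: ΣG = 1/2.85 + 1/3.13 + 1/46.5 = 0.6919 (1/kΩ).
R_E takes the fraction G_k/ΣG = 0.02151/0.6919 = 0.03108, so I = 13.3 × 0.03108 = 0.4134 mA.

I ≈ 0.413 mA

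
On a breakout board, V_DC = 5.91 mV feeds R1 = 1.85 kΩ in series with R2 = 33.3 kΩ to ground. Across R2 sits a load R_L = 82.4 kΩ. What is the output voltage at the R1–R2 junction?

R2 ‖ R_L = (33.3 × 82.4)/(33.3 + 82.4) = 23.72 kΩ.
Voltage divider with the loaded lower leg: V_out = 5.91 × 23.72/(1.85 + 23.72) = 5.91 × 0.9276 = 5.482 mV.
(Unloaded it would be 5.60 mV; the load pulls it down.)

V_out ≈ 5.48 mV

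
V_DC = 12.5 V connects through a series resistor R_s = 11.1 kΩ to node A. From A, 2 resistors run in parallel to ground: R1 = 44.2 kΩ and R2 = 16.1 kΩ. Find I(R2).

Equivalent of the parallel group: R_p = 11.80 kΩ.
V_A by voltage divider: V_A = 12.5 × 11.80/(11.1 + 11.80) = 6.441 V.
I(R2) = V_A / R2 = 6.441/16.1 = 0.4001 mA.

I ≈ 0.400 mA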